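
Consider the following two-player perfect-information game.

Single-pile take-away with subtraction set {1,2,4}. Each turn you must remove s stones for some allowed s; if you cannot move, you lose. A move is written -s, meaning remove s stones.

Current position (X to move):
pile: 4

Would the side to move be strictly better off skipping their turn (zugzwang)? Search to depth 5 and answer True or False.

[4] X move#1: -1:+1/3*, -2:-1/2, -4:+1/0
[3] O move#2: -1:-1/2*, -2:-1/1
[2] X move#3: -1:-1/1, -2:+1/0*
[0] end (terminal -1, O#4); searched 4 to 5
suppose X passes — search the same position with O to move:
pass> [4] O move#1: -1:+1/3*, -2:-1/2, -4:+1/0
pass> [3] X move#2: -1:-1/2*, -2:-1/1
pass> [2] O move#3: -1:-1/1, -2:+1/0*
pass> [0] end (terminal -1, X#4); searched 4 to 5
for X: play +1, pass -1

zugzwang(4, X) = False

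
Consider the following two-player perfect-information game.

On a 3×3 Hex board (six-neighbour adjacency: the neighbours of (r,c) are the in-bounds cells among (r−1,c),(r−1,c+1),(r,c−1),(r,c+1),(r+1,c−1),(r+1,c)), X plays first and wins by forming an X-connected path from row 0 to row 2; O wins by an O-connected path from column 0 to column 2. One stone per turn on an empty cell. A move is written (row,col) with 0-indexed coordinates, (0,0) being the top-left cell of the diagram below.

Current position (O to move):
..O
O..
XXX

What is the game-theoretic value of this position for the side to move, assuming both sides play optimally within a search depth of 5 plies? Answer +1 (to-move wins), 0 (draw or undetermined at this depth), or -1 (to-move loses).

ply 1, O at ..O/O../XXX | (0,0)=+1→O.O/O../XXX*; (0,1)=+1→.OO/O../XXX; (1,1)=+1→..O/OO./XXX; (1,2)=+1→..O/O.O/XXX
ply 2, X at O.O/O../XXX | (0,1)=-1→OXO/O../XXX*; (1,1)=-1→O.O/OX./XXX; (1,2)=-1→O.O/O.X/XXX
ply 3, O at OXO/O../XXX | (1,1)=+1→OXO/OO./XXX*; (1,2)=-1→OXO/O.O/XXX
ply 4: OXO/OO./XXX is terminal -1 (X); from ..O/O../XXX depth 5

value(..O/O../XXX, O) = +1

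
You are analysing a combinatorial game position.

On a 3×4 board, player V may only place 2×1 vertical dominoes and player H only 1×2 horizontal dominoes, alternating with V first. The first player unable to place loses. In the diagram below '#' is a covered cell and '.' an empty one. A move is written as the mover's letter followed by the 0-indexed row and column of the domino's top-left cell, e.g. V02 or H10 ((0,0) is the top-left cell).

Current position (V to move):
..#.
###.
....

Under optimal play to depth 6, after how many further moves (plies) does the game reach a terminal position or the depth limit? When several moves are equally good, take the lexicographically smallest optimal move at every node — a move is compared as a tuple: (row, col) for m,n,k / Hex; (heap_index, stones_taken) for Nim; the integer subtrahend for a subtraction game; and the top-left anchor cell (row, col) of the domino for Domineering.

p1 V@[..#./###./....]: V03[..##/####/....]-1* V13[..#./####/...#]-1
p2 H@[..##/####/....]: H00[####/####/....]+1* H20[..##/####/##..]+1 H21[..##/####/.##.]+1 H22[..##/####/..##]+1
p3 V@[####/####/....] terminal -1; root [..#./###./....] d6

PV length from [..#./###./....]: 2 plies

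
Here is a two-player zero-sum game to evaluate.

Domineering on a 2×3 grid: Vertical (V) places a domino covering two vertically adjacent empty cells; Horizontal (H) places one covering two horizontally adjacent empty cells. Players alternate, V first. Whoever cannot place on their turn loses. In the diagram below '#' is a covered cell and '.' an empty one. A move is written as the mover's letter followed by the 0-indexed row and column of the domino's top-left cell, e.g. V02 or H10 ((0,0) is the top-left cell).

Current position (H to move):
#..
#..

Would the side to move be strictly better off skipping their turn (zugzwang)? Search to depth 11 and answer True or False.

p1 H@[#../#..]: H01[###/#..]+1* H11[#../###]+1
p2 V@[###/#..] terminal -1; root [#../#..] d11
suppose H passes — search the same position with V to move:
pass> p1 V@[#../#..]: V01[##./##.]+1* V02[#.#/#.#]+1
pass> p2 H@[##./##.] terminal -1; root [#../#..] d11
for H: play +1, pass -1

zugzwang(#../#.., H) = False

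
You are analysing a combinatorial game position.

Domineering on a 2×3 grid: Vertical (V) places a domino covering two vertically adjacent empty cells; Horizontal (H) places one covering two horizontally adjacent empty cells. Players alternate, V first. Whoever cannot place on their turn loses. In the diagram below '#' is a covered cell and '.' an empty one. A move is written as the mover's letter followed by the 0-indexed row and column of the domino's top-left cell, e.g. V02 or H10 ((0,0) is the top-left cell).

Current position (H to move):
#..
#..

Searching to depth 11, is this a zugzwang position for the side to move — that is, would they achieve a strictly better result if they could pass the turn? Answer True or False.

[#../#..] H move#1: H01:+1/###/#..*, H11:+1/#../###
[###/#..] end (terminal -1, V#2); searched #../#.. to 11
pass branch (V moves first from the same position):
  | [#../#..] V move#1: V01:+1/##./##.*, V02:+1/#.#/#.#
  | [##./##.] end (terminal -1, H#2); searched #../#.. to 11
H moving scores +1; H passing scores -1

zugzwang(#../#.., H) = False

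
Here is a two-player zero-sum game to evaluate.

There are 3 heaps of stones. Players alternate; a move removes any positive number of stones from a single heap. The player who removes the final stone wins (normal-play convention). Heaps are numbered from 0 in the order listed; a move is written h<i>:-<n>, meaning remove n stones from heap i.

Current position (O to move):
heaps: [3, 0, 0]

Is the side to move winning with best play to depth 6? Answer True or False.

O winning at [(3,0,0)]: True

[(3,0,0)] O move#1: h0:-1:-1/(2,0,0), h0:-2:-1/(1,0,0), h0:-3:+1/(0,0,0)*
[(0,0,0)] end (terminal -1, X#2); searched (3,0,0) to 6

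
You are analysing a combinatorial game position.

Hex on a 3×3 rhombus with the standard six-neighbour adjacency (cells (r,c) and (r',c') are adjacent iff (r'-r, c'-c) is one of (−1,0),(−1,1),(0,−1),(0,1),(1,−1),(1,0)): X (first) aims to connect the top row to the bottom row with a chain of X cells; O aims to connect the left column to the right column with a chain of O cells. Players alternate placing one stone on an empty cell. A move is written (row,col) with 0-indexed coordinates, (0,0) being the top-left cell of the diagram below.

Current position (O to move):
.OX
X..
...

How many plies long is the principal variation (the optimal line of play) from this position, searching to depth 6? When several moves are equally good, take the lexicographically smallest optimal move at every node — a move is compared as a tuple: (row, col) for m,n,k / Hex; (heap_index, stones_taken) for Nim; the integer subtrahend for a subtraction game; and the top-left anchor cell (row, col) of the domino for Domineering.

[.OX/X../...] O move#1: (0,0):-1/OOX/X../...*, (1,1):-1/.OX/XO./..., (1,2):-1/.OX/X.O/..., (2,0):-1/.OX/X../O.., (2,1):-1/.OX/X../.O., (2,2):-1/.OX/X../..O
[OOX/X../...] X move#2: (1,1):+1/OOX/XX./...*, (1,2):+1/OOX/X.X/..., (2,0):+1/OOX/X../X.., (2,1):+1/OOX/X../.X., (2,2):+1/OOX/X../..X
[OOX/XX./...] O move#3: (1,2):-1/OOX/XXO/...*, (2,0):-1/OOX/XX./O.., (2,1):-1/OOX/XX./.O., (2,2):-1/OOX/XX./..O
[OOX/XXO/...] X move#4: (2,0):+1/OOX/XXO/X..*, (2,1):+1/OOX/XXO/.X., (2,2):+1/OOX/XXO/..X
[OOX/XXO/X..] end (terminal -1, O#5); searched .OX/X../... to 6

PV length from [.OX/X../...]: 4 plies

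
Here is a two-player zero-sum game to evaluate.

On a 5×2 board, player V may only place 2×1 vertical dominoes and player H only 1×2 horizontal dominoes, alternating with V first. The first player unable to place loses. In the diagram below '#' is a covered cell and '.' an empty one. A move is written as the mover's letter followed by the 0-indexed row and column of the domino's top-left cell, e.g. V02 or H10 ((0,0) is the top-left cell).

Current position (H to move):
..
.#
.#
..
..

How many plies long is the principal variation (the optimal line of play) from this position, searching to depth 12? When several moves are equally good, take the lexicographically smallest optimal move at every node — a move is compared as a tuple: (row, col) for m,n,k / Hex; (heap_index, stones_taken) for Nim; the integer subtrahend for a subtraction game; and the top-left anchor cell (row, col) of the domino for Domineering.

[../.#/.#/../..] H move#1: H00:-1/##/.#/.#/../.., H30:+1/../.#/.#/##/..*, H40:+1/../.#/.#/../##
[../.#/.#/##/..] V move#2: V00:-1/#./##/.#/##/..*, V10:-1/../##/##/##/..
[#./##/.#/##/..] H move#3: H40:+1/#./##/.#/##/##*
[#./##/.#/##/##] end (terminal -1, V#4); searched ../.#/.#/../.. to 12

PV length from [../.#/.#/../..]: 3 plies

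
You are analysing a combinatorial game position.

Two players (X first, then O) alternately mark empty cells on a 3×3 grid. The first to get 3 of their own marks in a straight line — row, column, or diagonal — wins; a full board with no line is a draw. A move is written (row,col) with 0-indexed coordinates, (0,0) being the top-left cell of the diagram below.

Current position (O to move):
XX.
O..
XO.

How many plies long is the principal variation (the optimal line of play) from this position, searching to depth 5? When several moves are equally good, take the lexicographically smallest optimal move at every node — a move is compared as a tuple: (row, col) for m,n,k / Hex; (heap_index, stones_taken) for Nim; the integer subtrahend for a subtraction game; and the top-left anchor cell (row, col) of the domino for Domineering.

PV length from [XX./O../XO.]: 4 plies

p1 O@[XX./O../XO.]: (0,2)[XXO/O../XO.]+0* (1,1)[XX./OO./XO.]-1 (1,2)[XX./O.O/XO.]-1 (2,2)[XX./O../XOO]-1
p2 X@[XXO/O../XO.]: (1,1)[XXO/OX./XO.]+0* (1,2)[XXO/O.X/XO.]+0 (2,2)[XXO/O../XOX]+0
p3 O@[XXO/OX./XO.]: (1,2)[XXO/OXO/XO.]-1 (2,2)[XXO/OX./XOO]+0*
p4 X@[XXO/OX./XOO]: (1,2)[XXO/OXX/XOO]+0*
p5 O@[XXO/OXX/XOO] terminal +0; root [XX./O../XO.] d5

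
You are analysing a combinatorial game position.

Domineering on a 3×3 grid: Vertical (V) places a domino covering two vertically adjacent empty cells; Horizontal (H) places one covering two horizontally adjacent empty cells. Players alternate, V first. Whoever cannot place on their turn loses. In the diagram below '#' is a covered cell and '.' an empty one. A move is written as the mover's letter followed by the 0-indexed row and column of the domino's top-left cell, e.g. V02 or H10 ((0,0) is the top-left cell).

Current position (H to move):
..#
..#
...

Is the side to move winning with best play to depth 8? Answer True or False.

ply 1, H at ..#/..#/... | H00=-1→###/..#/...; H10=+1→..#/###/...*; H20=-1→..#/..#/##.; H21=-1→..#/..#/.##
ply 2: ..#/###/... is terminal -1 (V); from ..#/..#/... depth 8

H winning at [..#/..#/...]: True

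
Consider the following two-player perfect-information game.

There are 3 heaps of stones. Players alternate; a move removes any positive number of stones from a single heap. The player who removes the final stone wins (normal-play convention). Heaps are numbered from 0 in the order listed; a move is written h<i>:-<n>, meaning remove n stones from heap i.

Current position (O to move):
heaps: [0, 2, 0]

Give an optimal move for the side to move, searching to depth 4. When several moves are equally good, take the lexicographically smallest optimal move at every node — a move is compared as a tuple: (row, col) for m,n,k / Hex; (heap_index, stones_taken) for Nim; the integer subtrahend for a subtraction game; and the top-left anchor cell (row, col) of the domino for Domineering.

O's best at [(0,2,0)]: h1:-2

p1 O@[(0,2,0)]: h1:-1[(0,1,0)]-1 h1:-2[(0,0,0)]+1*
p2 X@[(0,0,0)] terminal -1; root [(0,2,0)] d4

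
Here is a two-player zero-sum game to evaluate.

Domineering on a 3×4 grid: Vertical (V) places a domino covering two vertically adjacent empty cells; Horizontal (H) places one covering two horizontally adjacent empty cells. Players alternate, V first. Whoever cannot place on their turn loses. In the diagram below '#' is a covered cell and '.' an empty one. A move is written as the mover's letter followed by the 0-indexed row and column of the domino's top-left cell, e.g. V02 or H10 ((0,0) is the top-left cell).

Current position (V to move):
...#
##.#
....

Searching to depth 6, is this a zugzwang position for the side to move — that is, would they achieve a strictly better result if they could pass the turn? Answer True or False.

p1 V@[...#/##.#/....]: V02[..##/####/....]-1* V12[...#/####/..#.]-1
p2 H@[..##/####/....]: H00[####/####/....]+1* H20[..##/####/##..]+1 H21[..##/####/.##.]+1 H22[..##/####/..##]+1
p3 V@[####/####/....] terminal -1; root [...#/##.#/....] d6
suppose V passes — search the same position with H to move:
pass> p1 H@[...#/##.#/....]: H00[##.#/##.#/....]+1* H01[.###/##.#/....]+1 H20[...#/##.#/##..]+1 H21[...#/##.#/.##.]+1 H22[...#/##.#/..##]+1
pass> p2 V@[##.#/##.#/....]: V02[####/####/....]-1* V12[##.#/####/..#.]-1
pass> p3 H@[####/####/....]: H20[####/####/##..]+1* H21[####/####/.##.]+1 H22[####/####/..##]+1
pass> p4 V@[####/####/##..] terminal -1; root [...#/##.#/....] d6
for V: play -1, pass -1

zugzwang(...#/##.#/...., V) = False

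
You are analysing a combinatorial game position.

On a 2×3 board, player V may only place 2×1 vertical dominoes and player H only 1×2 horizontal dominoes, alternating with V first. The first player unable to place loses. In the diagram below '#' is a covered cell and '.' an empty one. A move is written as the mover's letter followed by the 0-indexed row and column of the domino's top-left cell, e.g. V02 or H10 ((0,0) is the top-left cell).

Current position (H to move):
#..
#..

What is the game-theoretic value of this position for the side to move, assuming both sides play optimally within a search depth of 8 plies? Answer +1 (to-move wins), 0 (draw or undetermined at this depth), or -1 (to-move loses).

value(#../#.., H) = +1

ply 1, H at #../#.. | H01=+1→###/#..*; H11=+1→#../###
ply 2: ###/#.. is terminal -1 (V); from #../#.. depth 8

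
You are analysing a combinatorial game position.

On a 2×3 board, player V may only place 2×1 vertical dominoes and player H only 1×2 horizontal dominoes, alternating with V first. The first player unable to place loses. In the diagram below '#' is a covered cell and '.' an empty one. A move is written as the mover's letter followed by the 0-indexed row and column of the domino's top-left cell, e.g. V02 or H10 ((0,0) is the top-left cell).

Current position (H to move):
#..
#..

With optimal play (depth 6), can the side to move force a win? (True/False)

ply 1, H at #../#.. | H01=+1→###/#..*; H11=+1→#../###
ply 2: ###/#.. is terminal -1 (V); from #../#.. depth 6

H winning at [#../#..]: True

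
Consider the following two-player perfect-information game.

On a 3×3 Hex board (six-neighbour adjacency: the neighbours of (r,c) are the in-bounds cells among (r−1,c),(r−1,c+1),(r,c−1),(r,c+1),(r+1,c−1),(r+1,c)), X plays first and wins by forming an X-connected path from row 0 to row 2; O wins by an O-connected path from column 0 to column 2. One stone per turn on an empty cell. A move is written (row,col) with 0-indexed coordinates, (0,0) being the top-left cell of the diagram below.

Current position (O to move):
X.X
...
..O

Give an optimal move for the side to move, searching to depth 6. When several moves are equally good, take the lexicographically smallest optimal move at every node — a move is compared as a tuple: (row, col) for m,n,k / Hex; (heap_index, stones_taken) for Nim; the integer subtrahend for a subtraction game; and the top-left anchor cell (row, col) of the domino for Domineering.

[X.X/.../..O] O move#1: (0,1):-1/XOX/.../..O, (1,0):-1/X.X/O../..O, (1,1):+1/X.X/.O./..O*, (1,2):-1/X.X/..O/..O, (2,0):-1/X.X/.../O.O, (2,1):-1/X.X/.../.OO
[X.X/.O./..O] X move#2: (0,1):-1/XXX/.O./..O*, (1,0):-1/X.X/XO./..O, (1,2):-1/X.X/.OX/..O, (2,0):-1/X.X/.O./X.O, (2,1):-1/X.X/.O./.XO
[XXX/.O./..O] O move#3: (1,0):+1/XXX/OO./..O*, (1,2):+1/XXX/.OO/..O, (2,0):+1/XXX/.O./O.O, (2,1):+1/XXX/.O./.OO
[XXX/OO./..O] X move#4: (1,2):-1/XXX/OOX/..O*, (2,0):-1/XXX/OO./X.O, (2,1):-1/XXX/OO./.XO
[XXX/OOX/..O] O move#5: (2,0):-1/XXX/OOX/O.O, (2,1):+1/XXX/OOX/.OO*
[XXX/OOX/.OO] end (terminal -1, X#6); searched X.X/.../..O to 6

O's best at [X.X/.../..O]: (1,1)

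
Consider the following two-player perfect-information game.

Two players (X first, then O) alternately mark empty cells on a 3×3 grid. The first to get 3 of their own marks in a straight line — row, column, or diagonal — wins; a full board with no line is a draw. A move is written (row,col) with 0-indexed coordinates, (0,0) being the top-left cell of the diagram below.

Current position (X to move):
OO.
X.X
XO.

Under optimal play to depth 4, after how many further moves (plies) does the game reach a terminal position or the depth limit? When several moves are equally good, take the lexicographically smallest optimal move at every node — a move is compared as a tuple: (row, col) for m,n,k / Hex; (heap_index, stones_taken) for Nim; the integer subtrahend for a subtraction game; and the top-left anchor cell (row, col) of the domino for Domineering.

PV length from [OO./X.X/XO.]: 1 ply

p1 X@[OO./X.X/XO.]: (0,2)[OOX/X.X/XO.]-1 (1,1)[OO./XXX/XO.]+1* (2,2)[OO./X.X/XOX]-1
p2 O@[OO./XXX/XO.] terminal -1; root [OO./X.X/XO.] d4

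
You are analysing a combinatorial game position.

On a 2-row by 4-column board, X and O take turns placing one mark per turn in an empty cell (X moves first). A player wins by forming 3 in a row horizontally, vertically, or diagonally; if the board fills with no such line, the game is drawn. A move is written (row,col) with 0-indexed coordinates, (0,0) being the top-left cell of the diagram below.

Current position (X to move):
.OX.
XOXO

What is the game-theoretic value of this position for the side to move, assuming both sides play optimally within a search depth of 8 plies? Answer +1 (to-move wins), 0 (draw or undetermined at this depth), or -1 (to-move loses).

value(.OX./XOXO, X) = 0

[.OX./XOXO] X move#1: (0,0):+0/XOX./XOXO*, (0,3):+0/.OXX/XOXO
[XOX./XOXO] O move#2: (0,3):+0/XOXO/XOXO*
[XOXO/XOXO] end (terminal +0, X#3); searched .OX./XOXO to 8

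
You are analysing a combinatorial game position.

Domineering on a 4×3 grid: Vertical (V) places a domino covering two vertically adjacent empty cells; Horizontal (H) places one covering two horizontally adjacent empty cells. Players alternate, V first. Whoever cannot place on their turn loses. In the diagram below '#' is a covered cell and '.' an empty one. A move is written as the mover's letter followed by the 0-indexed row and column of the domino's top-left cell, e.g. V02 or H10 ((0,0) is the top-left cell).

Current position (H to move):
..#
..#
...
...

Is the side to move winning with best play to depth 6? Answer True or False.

p1 H@[..#/..#/.../...]: H00[###/..#/.../...]-1* H10[..#/###/.../...]-1 H20[..#/..#/##./...]-1 H21[..#/..#/.##/...]-1 H30[..#/..#/.../##.]-1 H31[..#/..#/.../.##]-1
p2 V@[###/..#/.../...]: V10[###/#.#/#../...]-1 V11[###/.##/.#./...]+1* V20[###/..#/#../#..]-1 V21[###/..#/.#./.#.]+1 V22[###/..#/..#/..#]-1
p3 H@[###/.##/.#./...]: H30[###/.##/.#./##.]-1* H31[###/.##/.#./.##]-1
p4 V@[###/.##/.#./##.]: V10[###/###/##./##.]+1* V22[###/.##/.##/###]+1
p5 H@[###/###/##./##.] terminal -1; root [..#/..#/.../...] d6

H winning at [..#/..#/.../...]: False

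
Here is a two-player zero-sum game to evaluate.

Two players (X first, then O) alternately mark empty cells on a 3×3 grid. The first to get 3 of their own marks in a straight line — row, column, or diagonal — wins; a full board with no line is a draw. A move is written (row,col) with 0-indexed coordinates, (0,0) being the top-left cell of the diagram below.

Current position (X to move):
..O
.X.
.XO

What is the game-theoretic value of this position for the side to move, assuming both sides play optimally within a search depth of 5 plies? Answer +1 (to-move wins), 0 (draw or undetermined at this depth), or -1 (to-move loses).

value(..O/.X./.XO, X) = +1

p1 X@[..O/.X./.XO]: (0,0)[X.O/.X./.XO]-1 (0,1)[.XO/.X./.XO]+1* (1,0)[..O/XX./.XO]-1 (1,2)[..O/.XX/.XO]+1 (2,0)[..O/.X./XXO]-1
p2 O@[.XO/.X./.XO] terminal -1; root [..O/.X./.XO] d5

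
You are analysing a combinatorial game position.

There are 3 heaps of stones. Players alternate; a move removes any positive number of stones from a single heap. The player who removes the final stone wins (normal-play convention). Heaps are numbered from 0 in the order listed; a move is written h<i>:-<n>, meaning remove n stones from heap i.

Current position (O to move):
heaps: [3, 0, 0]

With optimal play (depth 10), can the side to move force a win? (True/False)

p1 O@[(3,0,0)]: h0:-1[(2,0,0)]-1 h0:-2[(1,0,0)]-1 h0:-3[(0,0,0)]+1*
p2 X@[(0,0,0)] terminal -1; root [(3,0,0)] d10

O winning at [(3,0,0)]: True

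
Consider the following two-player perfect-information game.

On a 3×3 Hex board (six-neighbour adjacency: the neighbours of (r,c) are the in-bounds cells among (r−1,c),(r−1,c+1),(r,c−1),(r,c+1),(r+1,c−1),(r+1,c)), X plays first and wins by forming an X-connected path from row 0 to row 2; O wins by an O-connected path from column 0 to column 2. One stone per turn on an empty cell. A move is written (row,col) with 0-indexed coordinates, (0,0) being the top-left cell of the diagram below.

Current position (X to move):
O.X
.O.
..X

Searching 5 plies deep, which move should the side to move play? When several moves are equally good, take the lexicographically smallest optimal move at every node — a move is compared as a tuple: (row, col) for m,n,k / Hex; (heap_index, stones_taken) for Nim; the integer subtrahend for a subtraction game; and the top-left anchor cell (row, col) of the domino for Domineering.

p1 X@[O.X/.O./..X]: (0,1)[OXX/.O./..X]-1 (1,0)[O.X/XO./..X]-1 (1,2)[O.X/.OX/..X]+1* (2,0)[O.X/.O./X.X]-1 (2,1)[O.X/.O./.XX]-1
p2 O@[O.X/.OX/..X] terminal -1; root [O.X/.O./..X] d5

X's best at [O.X/.O./..X]: (1,2)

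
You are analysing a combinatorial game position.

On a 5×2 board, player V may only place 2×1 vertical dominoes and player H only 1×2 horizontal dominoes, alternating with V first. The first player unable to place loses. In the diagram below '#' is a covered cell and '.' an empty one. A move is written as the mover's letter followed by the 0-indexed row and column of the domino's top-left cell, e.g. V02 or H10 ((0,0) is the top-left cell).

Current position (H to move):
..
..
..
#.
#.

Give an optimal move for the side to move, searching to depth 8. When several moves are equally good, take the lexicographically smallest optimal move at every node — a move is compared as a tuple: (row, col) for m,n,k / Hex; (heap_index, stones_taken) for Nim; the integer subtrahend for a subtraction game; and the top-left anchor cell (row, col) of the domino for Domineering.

[../../../#./#.] H move#1: H00:-1/##/../../#./#., H10:+1/../##/../#./#.*, H20:-1/../../##/#./#.
[../##/../#./#.] V move#2: V21:-1/../##/.#/##/#.*, V31:-1/../##/../##/##
[../##/.#/##/#.] H move#3: H00:+1/##/##/.#/##/#.*
[##/##/.#/##/#.] end (terminal -1, V#4); searched ../../../#./#. to 8

H's best at [../../../#./#.]: H10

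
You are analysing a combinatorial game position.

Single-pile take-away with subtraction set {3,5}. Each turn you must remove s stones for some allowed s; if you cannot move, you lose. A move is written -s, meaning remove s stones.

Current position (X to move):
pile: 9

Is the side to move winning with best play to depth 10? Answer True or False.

X winning at [9]: False

ply 1, X at 9 | -3=-1→6*; -5=-1→4
ply 2, O at 6 | -3=-1→3; -5=+1→1*
ply 3: 1 is terminal -1 (X); from 9 depth 10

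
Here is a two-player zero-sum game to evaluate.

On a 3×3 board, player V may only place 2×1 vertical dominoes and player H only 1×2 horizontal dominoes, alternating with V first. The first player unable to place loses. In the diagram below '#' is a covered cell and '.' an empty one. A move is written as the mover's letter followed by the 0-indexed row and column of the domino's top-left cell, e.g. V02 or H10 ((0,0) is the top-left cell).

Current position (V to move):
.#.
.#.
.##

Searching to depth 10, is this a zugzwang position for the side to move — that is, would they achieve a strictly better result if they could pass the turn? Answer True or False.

p1 V@[.#./.#./.##]: V00[##./##./.##]+1* V02[.##/.##/.##]+1 V10[.#./##./###]+1
p2 H@[##./##./.##] terminal -1; root [.#./.#./.##] d10
if V skipped the turn, H would face:
~ p1 H@[.#./.#./.##] terminal -1; root [.#./.#./.##] d10
compare (V): move=+1 vs pass=+1

zugzwang(.#./.#./.##, V) = False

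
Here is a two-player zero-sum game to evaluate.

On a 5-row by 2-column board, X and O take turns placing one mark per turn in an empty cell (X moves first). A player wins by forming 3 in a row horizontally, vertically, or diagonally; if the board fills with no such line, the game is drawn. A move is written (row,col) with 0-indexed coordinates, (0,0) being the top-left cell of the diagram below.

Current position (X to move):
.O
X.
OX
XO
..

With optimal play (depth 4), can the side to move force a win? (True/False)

ply 1, X at .O/X./OX/XO/.. | (0,0)=+0→XO/X./OX/XO/..*; (1,1)=+0→.O/XX/OX/XO/..; (4,0)=+0→.O/X./OX/XO/X.; (4,1)=+0→.O/X./OX/XO/.X
ply 2, O at XO/X./OX/XO/.. | (1,1)=+0→XO/XO/OX/XO/..*; (4,0)=+0→XO/X./OX/XO/O.; (4,1)=+0→XO/X./OX/XO/.O
ply 3, X at XO/XO/OX/XO/.. | (4,0)=+0→XO/XO/OX/XO/X.*; (4,1)=+0→XO/XO/OX/XO/.X
ply 4, O at XO/XO/OX/XO/X. | (4,1)=+0→XO/XO/OX/XO/XO*
ply 5: XO/XO/OX/XO/XO is terminal +0 (X); from .O/X./OX/XO/.. depth 4

X winning at [.O/X./OX/XO/..]: False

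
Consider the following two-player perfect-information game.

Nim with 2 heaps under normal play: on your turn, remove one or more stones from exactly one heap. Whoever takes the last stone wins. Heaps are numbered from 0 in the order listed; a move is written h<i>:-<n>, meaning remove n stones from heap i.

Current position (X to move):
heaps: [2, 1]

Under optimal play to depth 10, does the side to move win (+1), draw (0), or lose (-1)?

p1 X@[(2,1)]: h0:-1[(1,1)]+1* h0:-2[(0,1)]-1 h1:-1[(2,0)]-1
p2 O@[(1,1)]: h0:-1[(0,1)]-1* h1:-1[(1,0)]-1
p3 X@[(0,1)]: h1:-1[(0,0)]+1*
p4 O@[(0,0)] terminal -1; root [(2,1)] d10

value((2,1), X) = +1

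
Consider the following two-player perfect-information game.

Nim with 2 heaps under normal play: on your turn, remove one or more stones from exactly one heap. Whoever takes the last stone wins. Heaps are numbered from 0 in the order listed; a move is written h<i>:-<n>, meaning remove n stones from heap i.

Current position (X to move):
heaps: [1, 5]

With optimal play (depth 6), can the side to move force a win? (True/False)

ply 1, X at (1,5) | h0:-1=-1→(0,5); h1:-1=-1→(1,4); h1:-2=-1→(1,3); h1:-3=-1→(1,2); h1:-4=+1→(1,1)*; h1:-5=-1→(1,0)
ply 2, O at (1,1) | h0:-1=-1→(0,1)*; h1:-1=-1→(1,0)
ply 3, X at (0,1) | h1:-1=+1→(0,0)*
ply 4: (0,0) is terminal -1 (O); from (1,5) depth 6

X winning at [(1,5)]: True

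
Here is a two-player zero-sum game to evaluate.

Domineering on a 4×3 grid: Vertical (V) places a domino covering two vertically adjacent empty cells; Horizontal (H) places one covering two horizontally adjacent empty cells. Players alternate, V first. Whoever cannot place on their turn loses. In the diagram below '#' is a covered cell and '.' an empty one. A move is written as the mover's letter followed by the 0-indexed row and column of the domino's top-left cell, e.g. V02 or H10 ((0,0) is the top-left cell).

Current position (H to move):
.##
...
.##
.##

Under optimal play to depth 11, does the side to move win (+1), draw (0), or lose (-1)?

ply 1, H at .##/.../.##/.## | H10=-1→.##/##./.##/.##*; H11=-1→.##/.##/.##/.##
ply 2, V at .##/##./.##/.## | V20=+1→.##/##./###/###*
ply 3: .##/##./###/### is terminal -1 (H); from .##/.../.##/.## depth 11

value(.##/.../.##/.##, H) = -1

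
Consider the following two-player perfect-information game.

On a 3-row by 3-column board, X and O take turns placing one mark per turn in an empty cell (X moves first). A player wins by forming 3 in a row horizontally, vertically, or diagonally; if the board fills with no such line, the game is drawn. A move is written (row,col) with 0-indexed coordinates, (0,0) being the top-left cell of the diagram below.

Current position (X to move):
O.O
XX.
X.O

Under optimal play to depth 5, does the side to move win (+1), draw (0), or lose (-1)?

ply 1, X at O.O/XX./X.O | (0,1)=-1→OXO/XX./X.O; (1,2)=+1→O.O/XXX/X.O*; (2,1)=-1→O.O/XX./XXO
ply 2: O.O/XXX/X.O is terminal -1 (O); from O.O/XX./X.O depth 5

value(O.O/XX./X.O, X) = +1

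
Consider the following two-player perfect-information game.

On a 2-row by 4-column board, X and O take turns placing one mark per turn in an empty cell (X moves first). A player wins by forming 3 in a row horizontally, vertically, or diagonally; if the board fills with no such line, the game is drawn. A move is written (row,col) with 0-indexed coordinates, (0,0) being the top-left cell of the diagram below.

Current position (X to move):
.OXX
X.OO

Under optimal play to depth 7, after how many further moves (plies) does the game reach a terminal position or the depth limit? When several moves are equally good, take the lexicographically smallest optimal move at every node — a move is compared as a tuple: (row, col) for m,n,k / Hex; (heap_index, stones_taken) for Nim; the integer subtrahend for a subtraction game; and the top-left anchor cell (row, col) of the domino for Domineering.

p1 X@[.OXX/X.OO]: (0,0)[XOXX/X.OO]-1 (1,1)[.OXX/XXOO]+0*
p2 O@[.OXX/XXOO]: (0,0)[OOXX/XXOO]+0*
p3 X@[OOXX/XXOO] terminal +0; root [.OXX/X.OO] d7

PV length from [.OXX/X.OO]: 2 plies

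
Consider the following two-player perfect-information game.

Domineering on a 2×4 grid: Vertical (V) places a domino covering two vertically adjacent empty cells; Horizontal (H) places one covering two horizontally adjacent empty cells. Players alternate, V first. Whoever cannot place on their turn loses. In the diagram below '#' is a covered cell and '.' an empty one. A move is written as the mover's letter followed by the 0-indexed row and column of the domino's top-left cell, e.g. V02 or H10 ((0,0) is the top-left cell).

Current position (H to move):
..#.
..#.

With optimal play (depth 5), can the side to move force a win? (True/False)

H winning at [..#./..#.]: True

[..#./..#.] H move#1: H00:+1/###./..#.*, H10:+1/..#./###.
[###./..#.] V move#2: V03:-1/####/..##*
[####/..##] H move#3: H10:+1/####/####*
[####/####] end (terminal -1, V#4); searched ..#./..#. to 5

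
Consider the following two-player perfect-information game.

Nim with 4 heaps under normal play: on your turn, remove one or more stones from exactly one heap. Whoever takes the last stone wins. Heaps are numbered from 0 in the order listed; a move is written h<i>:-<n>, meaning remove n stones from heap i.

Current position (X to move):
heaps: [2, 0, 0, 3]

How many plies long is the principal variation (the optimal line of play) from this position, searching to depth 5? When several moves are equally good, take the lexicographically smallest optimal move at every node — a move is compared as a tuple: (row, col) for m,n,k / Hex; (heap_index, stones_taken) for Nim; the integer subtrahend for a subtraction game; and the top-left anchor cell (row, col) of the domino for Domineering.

PV length from [(2,0,0,3)]: 5 plies

ply 1, X at (2,0,0,3) | h0:-1=-1→(1,0,0,3); h0:-2=-1→(0,0,0,3); h3:-1=+1→(2,0,0,2)*; h3:-2=-1→(2,0,0,1); h3:-3=-1→(2,0,0,0)
ply 2, O at (2,0,0,2) | h0:-1=-1→(1,0,0,2)*; h0:-2=-1→(0,0,0,2); h3:-1=-1→(2,0,0,1); h3:-2=-1→(2,0,0,0)
ply 3, X at (1,0,0,2) | h0:-1=-1→(0,0,0,2); h3:-1=+1→(1,0,0,1)*; h3:-2=-1→(1,0,0,0)
ply 4, O at (1,0,0,1) | h0:-1=-1→(0,0,0,1)*; h3:-1=-1→(1,0,0,0)
ply 5, X at (0,0,0,1) | h3:-1=+1→(0,0,0,0)*
ply 6: (0,0,0,0) is terminal -1 (O); from (2,0,0,3) depth 5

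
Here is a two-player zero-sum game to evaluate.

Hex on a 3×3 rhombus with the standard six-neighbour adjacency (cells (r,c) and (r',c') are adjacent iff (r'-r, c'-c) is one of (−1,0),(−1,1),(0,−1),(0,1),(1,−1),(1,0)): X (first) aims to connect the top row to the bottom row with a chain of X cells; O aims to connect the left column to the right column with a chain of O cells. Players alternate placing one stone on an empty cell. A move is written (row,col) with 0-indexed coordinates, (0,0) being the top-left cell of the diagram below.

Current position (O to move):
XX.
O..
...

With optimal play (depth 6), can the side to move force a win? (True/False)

ply 1, O at XX./O../... | (0,2)=-1→XXO/O../...; (1,1)=+1→XX./OO./...*; (1,2)=-1→XX./O.O/...; (2,0)=-1→XX./O../O..; (2,1)=+1→XX./O../.O.; (2,2)=-1→XX./O../..O
ply 2, X at XX./OO./... | (0,2)=-1→XXX/OO./...*; (1,2)=-1→XX./OOX/...; (2,0)=-1→XX./OO./X..; (2,1)=-1→XX./OO./.X.; (2,2)=-1→XX./OO./..X
ply 3, O at XXX/OO./... | (1,2)=+1→XXX/OOO/...*; (2,0)=-1→XXX/OO./O..; (2,1)=+1→XXX/OO./.O.; (2,2)=+1→XXX/OO./..O
ply 4: XXX/OOO/... is terminal -1 (X); from XX./O../... depth 6

O winning at [XX./O../...]: True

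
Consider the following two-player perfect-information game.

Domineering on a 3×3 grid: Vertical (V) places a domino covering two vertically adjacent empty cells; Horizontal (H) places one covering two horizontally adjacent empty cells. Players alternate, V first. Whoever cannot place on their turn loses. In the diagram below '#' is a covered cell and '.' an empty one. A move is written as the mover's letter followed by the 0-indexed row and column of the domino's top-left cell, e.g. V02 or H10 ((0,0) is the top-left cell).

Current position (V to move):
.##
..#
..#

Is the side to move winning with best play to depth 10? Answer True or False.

[.##/..#/..#] V move#1: V00:-1/###/#.#/..#, V10:+1/.##/#.#/#.#*, V11:+1/.##/.##/.##
[.##/#.#/#.#] end (terminal -1, H#2); searched .##/..#/..# to 10

V winning at [.##/..#/..#]: True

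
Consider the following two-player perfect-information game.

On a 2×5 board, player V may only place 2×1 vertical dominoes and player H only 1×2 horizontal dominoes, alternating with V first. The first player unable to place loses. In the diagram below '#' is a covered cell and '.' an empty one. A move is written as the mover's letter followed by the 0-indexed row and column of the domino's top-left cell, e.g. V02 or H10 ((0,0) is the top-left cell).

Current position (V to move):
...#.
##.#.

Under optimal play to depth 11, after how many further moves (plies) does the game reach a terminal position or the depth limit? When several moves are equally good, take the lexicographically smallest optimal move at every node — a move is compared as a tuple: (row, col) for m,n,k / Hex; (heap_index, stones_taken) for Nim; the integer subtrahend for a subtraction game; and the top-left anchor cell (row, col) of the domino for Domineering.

PV length from [...#./##.#.]: 3 plies

[...#./##.#.] V move#1: V02:+1/..##./####.*, V04:-1/...##/##.##
[..##./####.] H move#2: H00:-1/####./####.*
[####./####.] V move#3: V04:+1/#####/#####*
[#####/#####] end (terminal -1, H#4); searched ...#./##.#. to 11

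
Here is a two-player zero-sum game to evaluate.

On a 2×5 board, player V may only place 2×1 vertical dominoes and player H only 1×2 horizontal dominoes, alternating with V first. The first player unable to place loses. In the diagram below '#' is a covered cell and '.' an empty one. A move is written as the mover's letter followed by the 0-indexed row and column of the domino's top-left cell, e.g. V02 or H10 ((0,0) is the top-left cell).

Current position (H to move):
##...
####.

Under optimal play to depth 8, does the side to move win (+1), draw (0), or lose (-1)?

[##.../####.] H move#1: H02:-1/####./####., H03:+1/##.##/####.*
[##.##/####.] end (terminal -1, V#2); searched ##.../####. to 8

value(##.../####., H) = +1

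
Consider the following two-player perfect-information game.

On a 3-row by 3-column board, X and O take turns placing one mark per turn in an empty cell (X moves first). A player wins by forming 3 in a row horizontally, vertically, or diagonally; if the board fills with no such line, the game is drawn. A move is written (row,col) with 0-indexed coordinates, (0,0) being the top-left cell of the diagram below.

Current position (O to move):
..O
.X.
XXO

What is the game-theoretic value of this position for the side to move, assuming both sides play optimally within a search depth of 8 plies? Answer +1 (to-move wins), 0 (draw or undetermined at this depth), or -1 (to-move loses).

value(..O/.X./XXO, O) = +1

[..O/.X./XXO] O move#1: (0,0):-1/O.O/.X./XXO, (0,1):+1/.OO/.X./XXO*, (1,0):-1/..O/OX./XXO, (1,2):+1/..O/.XO/XXO
[.OO/.X./XXO] X move#2: (0,0):-1/XOO/.X./XXO*, (1,0):-1/.OO/XX./XXO, (1,2):-1/.OO/.XX/XXO
[XOO/.X./XXO] O move#3: (1,0):+0/XOO/OX./XXO, (1,2):+1/XOO/.XO/XXO*
[XOO/.XO/XXO] end (terminal -1, X#4); searched ..O/.X./XXO to 8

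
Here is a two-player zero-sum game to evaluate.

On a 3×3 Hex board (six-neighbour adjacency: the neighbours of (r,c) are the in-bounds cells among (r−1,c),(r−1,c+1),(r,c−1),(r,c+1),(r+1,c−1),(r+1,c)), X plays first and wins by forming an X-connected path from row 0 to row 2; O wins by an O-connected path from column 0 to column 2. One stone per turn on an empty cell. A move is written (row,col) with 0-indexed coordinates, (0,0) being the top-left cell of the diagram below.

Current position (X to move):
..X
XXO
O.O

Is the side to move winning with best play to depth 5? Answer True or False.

ply 1, X at ..X/XXO/O.O | (0,0)=-1→X.X/XXO/O.O; (0,1)=-1→.XX/XXO/O.O; (2,1)=+1→..X/XXO/OXO*
ply 2: ..X/XXO/OXO is terminal -1 (O); from ..X/XXO/O.O depth 5

X winning at [..X/XXO/O.O]: True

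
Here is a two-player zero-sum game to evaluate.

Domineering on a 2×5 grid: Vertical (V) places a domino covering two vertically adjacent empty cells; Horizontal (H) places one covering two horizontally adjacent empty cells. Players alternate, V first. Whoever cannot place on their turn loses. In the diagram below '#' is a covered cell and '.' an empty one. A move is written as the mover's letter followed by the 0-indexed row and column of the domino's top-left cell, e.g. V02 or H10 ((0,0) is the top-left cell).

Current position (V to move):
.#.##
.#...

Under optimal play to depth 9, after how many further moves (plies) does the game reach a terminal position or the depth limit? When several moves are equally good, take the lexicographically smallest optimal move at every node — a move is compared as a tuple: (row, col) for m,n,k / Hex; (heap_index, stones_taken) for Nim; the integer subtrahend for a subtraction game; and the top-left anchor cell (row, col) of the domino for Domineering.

PV length from [.#.##/.#...]: 3 plies

[.#.##/.#...] V move#1: V00:-1/##.##/##..., V02:+1/.####/.##..*
[.####/.##..] H move#2: H13:-1/.####/.####*
[.####/.####] V move#3: V00:+1/#####/#####*
[#####/#####] end (terminal -1, H#4); searched .#.##/.#... to 9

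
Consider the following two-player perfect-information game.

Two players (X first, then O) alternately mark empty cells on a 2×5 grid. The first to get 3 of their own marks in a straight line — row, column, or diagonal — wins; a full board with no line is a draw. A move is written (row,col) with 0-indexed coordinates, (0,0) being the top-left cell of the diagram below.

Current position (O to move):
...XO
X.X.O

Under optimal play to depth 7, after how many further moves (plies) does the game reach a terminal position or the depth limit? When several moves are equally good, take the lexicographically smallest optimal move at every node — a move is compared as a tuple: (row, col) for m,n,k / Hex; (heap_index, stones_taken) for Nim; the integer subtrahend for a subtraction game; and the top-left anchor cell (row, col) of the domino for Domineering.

PV length from [...XO/X.X.O]: 5 plies

p1 O@[...XO/X.X.O]: (0,0)[O..XO/X.X.O]-1 (0,1)[.O.XO/X.X.O]-1 (0,2)[..OXO/X.X.O]-1 (1,1)[...XO/XOX.O]+0* (1,3)[...XO/X.XOO]-1
p2 X@[...XO/XOX.O]: (0,0)[X..XO/XOX.O]+0* (0,1)[.X.XO/XOX.O]+0 (0,2)[..XXO/XOX.O]+0 (1,3)[...XO/XOXXO]+0
p3 O@[X..XO/XOX.O]: (0,1)[XO.XO/XOX.O]+0* (0,2)[X.OXO/XOX.O]+0 (1,3)[X..XO/XOXOO]+0
p4 X@[XO.XO/XOX.O]: (0,2)[XOXXO/XOX.O]+0* (1,3)[XO.XO/XOXXO]+0
p5 O@[XOXXO/XOX.O]: (1,3)[XOXXO/XOXOO]+0*
p6 X@[XOXXO/XOXOO] terminal +0; root [...XO/X.X.O] d7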